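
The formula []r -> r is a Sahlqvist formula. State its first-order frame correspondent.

Suppose □r→r is valid. At any x set V(r)={w : Rxw}. Then □r holds at x, so r holds at x, i.e. Rxx.
Conversely, any frame satisfying forall x Rxx validates the schema.
Frame condition: forall x Rxx.

Reflexivity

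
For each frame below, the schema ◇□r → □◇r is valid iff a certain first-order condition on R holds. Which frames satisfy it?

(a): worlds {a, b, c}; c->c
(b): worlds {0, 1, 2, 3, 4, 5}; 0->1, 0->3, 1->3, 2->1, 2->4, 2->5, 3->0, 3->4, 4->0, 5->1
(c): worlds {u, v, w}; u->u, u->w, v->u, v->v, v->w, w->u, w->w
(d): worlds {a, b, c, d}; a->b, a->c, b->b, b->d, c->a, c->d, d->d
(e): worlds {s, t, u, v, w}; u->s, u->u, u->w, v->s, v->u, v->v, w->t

(a), (c)

This is the axiom for convergence; its first-order frame correspondent is ∀x ∀y ∀z (Rxy ∧ Rxz → ∃w (Ryw ∧ Rzw)).
(a): satisfies the condition.
(b): fails — R01 and R03 but 1 and 3 have no common successor.
(c): satisfies the condition.
(d): fails — Rcd and Rca but d and a have no common successor.
(e): fails — Ruw and Ruu but w and u have no common successor.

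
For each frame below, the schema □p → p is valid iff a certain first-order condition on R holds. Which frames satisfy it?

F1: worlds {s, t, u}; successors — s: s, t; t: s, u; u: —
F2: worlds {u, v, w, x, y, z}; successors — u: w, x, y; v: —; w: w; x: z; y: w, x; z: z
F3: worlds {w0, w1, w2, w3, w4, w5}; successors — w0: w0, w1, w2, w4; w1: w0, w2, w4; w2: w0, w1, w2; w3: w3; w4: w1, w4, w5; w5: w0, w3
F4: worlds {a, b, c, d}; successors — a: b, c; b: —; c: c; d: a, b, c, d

none

This is the axiom for reflexivity; its first-order frame correspondent is ∀x Rxx.
F1: fails — world t does not see itself.
F2: fails — world u does not see itself.
F3: fails — world w1 does not see itself.
F4: fails — world a does not see itself.
Valid on no frame.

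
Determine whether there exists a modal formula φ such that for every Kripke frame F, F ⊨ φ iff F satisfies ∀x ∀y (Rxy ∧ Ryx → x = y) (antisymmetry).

If a class were modally definable it would be closed under surjective bounded morphisms (Goldblatt–Thomason).
The 4-cycle (worlds s,t,u,v with s→t→u→v→s) is antisymmetric. Sending even-indexed worlds to • and odd-indexed worlds to ∘ is a surjective bounded morphism onto the two-world frame with •↔∘, which is not antisymmetric.
Hence antisymmetry is not modally definable.

Not modally definable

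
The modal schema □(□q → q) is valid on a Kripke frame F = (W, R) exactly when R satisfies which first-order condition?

Suppose □(□q→q) is valid. Take Rxy and set V(q)={w : Ryw}. Then at y, □q holds; since □(□q→q) at x, □q→q at y, so q at y, i.e. Ryy.
Conversely, any frame satisfying ∀x ∀y (Rxy → Ryy) validates the schema.
Frame condition: ∀x ∀y (Rxy → Ryy).

Shift-reflexivity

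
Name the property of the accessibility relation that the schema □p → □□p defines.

Transitivity

Suppose □p→□□p is valid. Take Rxy, Ryz and set V(p)={w : Rxw}. Then □p at x, so □□p at x, so □p at y, so p at z, i.e. Rxz.
Conversely, on a frame with transitivity the schema holds at every world under every valuation.
So the correspondent is transitivity.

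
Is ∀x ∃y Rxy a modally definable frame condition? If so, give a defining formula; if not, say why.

The condition is seriality. A defining modal formula is □r → ◇r.
Suppose □r→◇r is valid. At any x set V(r)=W. Then □r at x, so ◇r at x, so x has a successor.

Yes — defined by □r → ◇r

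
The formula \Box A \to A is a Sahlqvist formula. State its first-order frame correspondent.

Suppose □A→A is valid. At any x set V(A)={w : Rxw}. Then □A holds at x, so A holds at x, i.e. Rxx.

reflexivity: \forall x Rxx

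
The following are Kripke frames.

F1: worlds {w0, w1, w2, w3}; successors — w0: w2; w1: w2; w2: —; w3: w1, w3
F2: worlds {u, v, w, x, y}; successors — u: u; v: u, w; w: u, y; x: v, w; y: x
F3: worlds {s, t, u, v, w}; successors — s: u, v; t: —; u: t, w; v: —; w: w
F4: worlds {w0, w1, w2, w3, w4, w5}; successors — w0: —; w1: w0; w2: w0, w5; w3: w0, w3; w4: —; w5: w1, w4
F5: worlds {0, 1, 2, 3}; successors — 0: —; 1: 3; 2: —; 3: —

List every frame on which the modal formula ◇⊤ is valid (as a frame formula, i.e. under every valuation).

The schema corresponds to seriality: ∀x ∃y Rxy.
F1: fails — world w2 has no successor.
F2: condition met.
F3: fails — world t has no successor.
F4: fails — world w0 has no successor.
F5: fails — world 0 has no successor.

F2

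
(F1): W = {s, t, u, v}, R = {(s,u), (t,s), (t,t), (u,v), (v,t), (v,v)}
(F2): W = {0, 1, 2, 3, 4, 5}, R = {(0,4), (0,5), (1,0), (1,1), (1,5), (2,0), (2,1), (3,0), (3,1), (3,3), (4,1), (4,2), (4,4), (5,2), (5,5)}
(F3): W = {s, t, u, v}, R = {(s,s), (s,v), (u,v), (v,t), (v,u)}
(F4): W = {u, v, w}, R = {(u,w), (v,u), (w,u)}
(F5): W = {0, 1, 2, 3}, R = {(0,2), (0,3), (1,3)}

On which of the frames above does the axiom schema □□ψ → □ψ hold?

The schema corresponds to density: ∀x ∀y (Rxy → ∃z (Rxz ∧ Rzy)).
(F1): fails — Rsu but no z with Rsz and Rzu.
(F2): ✓.
(F3): fails — Ruv but no z with Ruz and Rzv.
(F4): fails — Rvu but no z with Rvz and Rzu.
(F5): fails — R13 but no z with R1z and Rz3.
Valid on: (F2).

(F2)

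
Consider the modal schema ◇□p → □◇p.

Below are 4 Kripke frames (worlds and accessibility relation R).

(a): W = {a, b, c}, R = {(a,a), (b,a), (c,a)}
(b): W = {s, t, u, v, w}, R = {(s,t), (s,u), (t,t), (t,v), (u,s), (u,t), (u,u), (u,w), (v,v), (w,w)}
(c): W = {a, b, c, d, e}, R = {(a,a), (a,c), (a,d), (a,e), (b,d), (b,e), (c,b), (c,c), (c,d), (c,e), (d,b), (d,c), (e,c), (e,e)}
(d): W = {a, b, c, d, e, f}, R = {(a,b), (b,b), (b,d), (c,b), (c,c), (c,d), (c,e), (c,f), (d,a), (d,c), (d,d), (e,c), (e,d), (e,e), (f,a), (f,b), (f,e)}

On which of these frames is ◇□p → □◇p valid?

(a)

The schema corresponds to convergence: ∀x ∀y ∀z (Rxy ∧ Rxz → ∃w (Ryw ∧ Rzw)).
(a): holds.
(b): fails — Ruw and Rut but w and t have no common successor.
(c): fails — Rcd and Rcb but d and b have no common successor.
(d): fails — Rdd and Rda but d and a have no common successor.
Valid on: (a).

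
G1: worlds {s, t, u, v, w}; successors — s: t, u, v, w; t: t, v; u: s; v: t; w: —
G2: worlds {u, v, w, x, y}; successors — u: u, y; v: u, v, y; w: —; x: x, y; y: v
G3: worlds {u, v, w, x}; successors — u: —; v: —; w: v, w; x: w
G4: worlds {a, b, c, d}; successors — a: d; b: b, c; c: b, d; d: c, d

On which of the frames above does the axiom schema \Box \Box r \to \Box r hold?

The schema corresponds to density: \forall x \forall y (Rxy \to \exists z (Rxz \wedge Rzy)).
G1: fails — Rus but no z with Ruz and Rzs.
G2: ✓.
G3: ✓.
G4: ✓.
Valid on: G2, G3, G4.

G2, G3, G4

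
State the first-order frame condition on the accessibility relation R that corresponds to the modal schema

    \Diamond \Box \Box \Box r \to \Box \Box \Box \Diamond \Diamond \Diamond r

This is a Sahlqvist (Geach-type) schema ◇^1□^3r → □^3◇^3r.
Minimal-valuation argument: fix x; take any y with xR^1y and any z with xR^3z. Set V(r) to the set of worlds R-reachable from y in exactly 3 steps. Then □^3r holds at y, so the antecedent holds at x; validity forces ◇^3r at z, giving a w with zR^3w and yR^3w.
First-order correspondent: \forall x \forall y \forall z ((xRy \wedge x R^3 z) \to \exists w (y R^3 w \wedge z R^3 w)).

\forall x \forall y \forall z ((xRy \wedge x R^3 z) \to \exists w (y R^3 w \wedge z R^3 w))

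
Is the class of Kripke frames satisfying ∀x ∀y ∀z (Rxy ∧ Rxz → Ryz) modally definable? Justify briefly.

The condition is the Euclidean property. A defining modal formula is ◇q → □◇q.
Suppose ◇q→□◇q is valid. Take Rxy, Rxz and set V(q)={y}. Then ◇q at x, so □◇q at x, so ◇q at z, so some w with Rzw has q; w=y, i.e. Rzy. By symmetry of the argument, Ryz.

Yes, by ◇q → □◇q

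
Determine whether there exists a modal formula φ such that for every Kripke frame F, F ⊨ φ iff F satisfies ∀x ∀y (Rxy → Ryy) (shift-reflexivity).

The condition is shift-reflexivity. A defining modal formula is □(□r → r).

Yes, by □(□r → r)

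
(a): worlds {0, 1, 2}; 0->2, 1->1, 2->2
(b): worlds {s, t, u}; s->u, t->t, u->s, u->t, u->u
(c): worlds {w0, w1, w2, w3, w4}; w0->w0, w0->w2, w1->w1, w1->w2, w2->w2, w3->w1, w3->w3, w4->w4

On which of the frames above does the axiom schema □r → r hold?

The schema corresponds to reflexivity: ∀x Rxx.
(a): fails — world 0 does not see itself.
(b): fails — world s does not see itself.
(c): holds.
Valid on: (c).

(c)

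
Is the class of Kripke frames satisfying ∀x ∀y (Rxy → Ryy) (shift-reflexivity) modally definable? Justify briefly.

Yes, by □(□p → p)

This is a Sahlqvist condition; the T□ axiom □(□p → p) defines it.
Suppose □(□p→p) is valid. Take Rxy and set V(p)={w : Ryw}. Then at y, □p holds; since □(□p→p) at x, □p→p at y, so p at y, i.e. Ryy.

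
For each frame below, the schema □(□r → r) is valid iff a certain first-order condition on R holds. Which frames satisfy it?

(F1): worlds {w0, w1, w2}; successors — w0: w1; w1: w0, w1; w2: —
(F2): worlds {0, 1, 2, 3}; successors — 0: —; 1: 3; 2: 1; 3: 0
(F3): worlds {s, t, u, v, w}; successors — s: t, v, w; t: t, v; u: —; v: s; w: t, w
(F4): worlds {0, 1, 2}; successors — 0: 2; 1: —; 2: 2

This is the axiom for shift-reflexivity; its first-order frame correspondent is ∀x ∀y (Rxy → Ryy).
(F1): fails — Rw1w0 but not Rw0w0.
(F2): fails — R21 but not R11.
(F3): fails — Rtv but not Rvv.
(F4): ✓.
Valid on: (F4).

(F4)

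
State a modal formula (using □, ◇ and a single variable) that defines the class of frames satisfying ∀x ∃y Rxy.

The condition is seriality. The D schema □q → ◇q defines it.
Suppose □q→◇q is valid. At any x set V(q)=W. Then □q at x, so ◇q at x, so x has a successor.

□q → ◇q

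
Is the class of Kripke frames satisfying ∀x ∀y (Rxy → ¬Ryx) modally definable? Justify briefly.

Not modally definable

Any modally definable frame class is closed under surjective bounded morphisms.
The 4-cycle (worlds a,b,c,d with a→b→c→d→a) is asymmetric. Mapping every world to a single reflexive point • is a surjective bounded morphism, and the reflexive point is not asymmetric (R•• but asymmetry requires ¬R••).
Hence asymmetry is not modally definable.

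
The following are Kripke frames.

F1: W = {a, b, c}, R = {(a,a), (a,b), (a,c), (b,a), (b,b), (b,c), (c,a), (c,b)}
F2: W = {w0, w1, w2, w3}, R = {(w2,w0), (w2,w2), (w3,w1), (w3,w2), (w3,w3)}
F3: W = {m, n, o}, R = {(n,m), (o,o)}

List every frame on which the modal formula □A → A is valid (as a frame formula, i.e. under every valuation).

This is the axiom for reflexivity; its first-order frame correspondent is ∀x Rxx.
F1: fails — world c does not see itself.
F2: fails — world w0 does not see itself.
F3: fails — world m does not see itself.

none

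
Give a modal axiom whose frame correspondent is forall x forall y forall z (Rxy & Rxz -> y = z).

◇r → □r

This is partial functionality; the standard corresponding axiom is CD: ◇r → □r.
Suppose ◇r→□r is valid. Take Rxy, Rxz and set V(r)={y}. Then ◇r at x, so □r at x, so r at z, i.e. z=y.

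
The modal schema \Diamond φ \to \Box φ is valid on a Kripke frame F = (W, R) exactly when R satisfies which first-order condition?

Suppose ◇φ→□φ is valid. Take Rxy, Rxz and set V(φ)={y}. Then ◇φ at x, so □φ at x, so φ at z, i.e. z=y.

Partial functionality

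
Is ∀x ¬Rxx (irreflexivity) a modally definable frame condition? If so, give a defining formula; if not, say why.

No — not modally definable

If a class were modally definable it would be closed under surjective bounded morphisms (Goldblatt–Thomason).
The 2-cycle (worlds 0,1 with 0→1→0) is irreflexive, and the map sending every world to a single reflexive point • is a surjective bounded morphism (forth: every edge maps to (•,•); back: every world has a successor). So any modal formula valid on the 2-cycle is also valid on the reflexive point, which is not irreflexive.
Hence irreflexivity is not modally definable.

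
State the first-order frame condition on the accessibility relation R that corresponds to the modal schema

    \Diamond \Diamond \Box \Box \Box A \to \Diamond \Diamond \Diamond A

\forall x \forall y (x R^2 y \to \exists w (y R^3 w \wedge x R^3 w))

This is a Sahlqvist (Geach-type) schema ◇^2□^3A → □^0◇^3A.
Minimal-valuation argument: fix x; take any y with xR^2y and any z with xR^0z. Set V(A) to the set of worlds R-reachable from y in exactly 3 steps. Then □^3A holds at y, so the antecedent holds at x; validity forces ◇^3A at z, giving a w with zR^3w and yR^3w.
First-order correspondent: \forall x \forall y (x R^2 y \to \exists w (y R^3 w \wedge x R^3 w)).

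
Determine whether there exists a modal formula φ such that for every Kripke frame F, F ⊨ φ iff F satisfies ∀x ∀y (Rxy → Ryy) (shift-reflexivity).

This is a Sahlqvist condition; the T□ axiom □(□p → p) defines it.
Suppose □(□p→p) is valid. Take Rxy and set V(p)={w : Ryw}. Then at y, □p holds; since □(□p→p) at x, □p→p at y, so p at y, i.e. Ryy.

Yes, by □(□p → p)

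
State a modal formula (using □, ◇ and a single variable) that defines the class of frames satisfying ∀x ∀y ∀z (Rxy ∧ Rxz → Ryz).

A defining formula is ◇s → □◇s (the 5 axiom).
Suppose ◇s→□◇s is valid. Take Rxy, Rxz and set V(s)={y}. Then ◇s at x, so □◇s at x, so ◇s at z, so some w with Rzw has s; w=y, i.e. Rzy. By symmetry of the argument, Ryz.

◇s → □◇s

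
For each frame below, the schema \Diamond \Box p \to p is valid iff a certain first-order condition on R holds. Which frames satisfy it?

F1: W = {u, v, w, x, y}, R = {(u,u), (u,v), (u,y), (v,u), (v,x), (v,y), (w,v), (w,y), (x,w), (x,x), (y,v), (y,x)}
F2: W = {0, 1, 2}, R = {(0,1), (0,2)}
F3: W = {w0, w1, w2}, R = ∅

F3

Frame correspondent (Sahlqvist): \forall x \forall y (xRy \to \exists w (yRw \wedge x = w)) — i.e. a generalized confluence (Geach) condition.
F1: fails — uRy but no t with yRt and u=t.
F2: fails — 0R1 but no w with 1Rw and 0=w.
F3: holds.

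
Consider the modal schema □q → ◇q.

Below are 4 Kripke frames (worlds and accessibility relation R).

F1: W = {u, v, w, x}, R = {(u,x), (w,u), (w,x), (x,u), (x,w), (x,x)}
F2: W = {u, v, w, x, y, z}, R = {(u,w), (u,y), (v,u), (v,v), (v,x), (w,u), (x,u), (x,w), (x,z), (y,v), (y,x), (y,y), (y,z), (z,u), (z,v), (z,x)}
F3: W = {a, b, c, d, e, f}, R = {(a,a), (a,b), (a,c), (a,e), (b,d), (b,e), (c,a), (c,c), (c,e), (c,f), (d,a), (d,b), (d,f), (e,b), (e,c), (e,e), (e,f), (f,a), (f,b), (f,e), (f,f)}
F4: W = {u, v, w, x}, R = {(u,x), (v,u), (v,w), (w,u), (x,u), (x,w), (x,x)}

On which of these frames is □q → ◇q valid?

Frame correspondent (Sahlqvist): ∀x ∃y Rxy — i.e. seriality.
F1: fails — world v has no successor.
F2: ✓.
F3: ✓.
F4: ✓.
Valid on: F2, F3, F4.

F2, F3, F4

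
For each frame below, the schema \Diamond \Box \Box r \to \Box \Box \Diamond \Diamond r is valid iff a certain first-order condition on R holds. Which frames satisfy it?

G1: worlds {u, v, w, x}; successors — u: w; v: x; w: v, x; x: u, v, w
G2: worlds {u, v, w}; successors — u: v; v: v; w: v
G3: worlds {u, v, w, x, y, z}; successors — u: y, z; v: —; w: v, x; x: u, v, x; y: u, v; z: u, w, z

This is the axiom for a generalized confluence (Geach) condition; its first-order frame correspondent is \forall x \forall y \forall z ((xRy \wedge x R^2 z) \to \exists w (y R^2 w \wedge z R^2 w)).
G1: condition met.
G2: condition met.
G3: fails — uRy, uR²v but no t with yR²t and vR²t.
Valid on: G1, G2.

G1, G2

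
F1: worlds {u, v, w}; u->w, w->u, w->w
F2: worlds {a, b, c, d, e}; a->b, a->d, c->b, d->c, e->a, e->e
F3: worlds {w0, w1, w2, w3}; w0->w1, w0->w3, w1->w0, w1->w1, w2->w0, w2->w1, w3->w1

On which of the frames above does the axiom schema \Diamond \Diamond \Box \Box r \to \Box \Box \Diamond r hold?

The schema corresponds to a generalized confluence (Geach) condition: \forall x \forall y \forall z ((x R^2 y \wedge x R^2 z) \to \exists w (y R^2 w \wedge zRw)).
F1: holds.
F2: fails — aR²c, aR²c but no w with cR²w and cRw.
F3: holds.
Valid on: F1, F3.

F1, F3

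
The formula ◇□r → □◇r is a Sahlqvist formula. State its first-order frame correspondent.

convergence: ∀x ∀y ∀z (Rxy ∧ Rxz → ∃w (Ryw ∧ Rzw))

Suppose ◇□r→□◇r is valid. Take Rxy, Rxz and set V(r)={w : Ryw}. Then □r at y so ◇□r at x, so □◇r at x, so ◇r at z, giving w with Rzw and Ryw.
Conversely, on a frame with convergence the schema holds at every world under every valuation.
Frame condition: ∀x ∀y ∀z (Rxy ∧ Rxz → ∃w (Ryw ∧ Rzw)).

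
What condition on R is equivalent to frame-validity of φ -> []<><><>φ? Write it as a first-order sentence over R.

This is a Sahlqvist (Geach-type) schema ◇^0□^0φ → □^1◇^3φ.
Minimal-valuation argument: fix x; take any y with xR^0y and any z with xR^1z. Set V(φ) to the set of worlds R-reachable from y in exactly 0 steps. Then □^0φ holds at y, so the antecedent holds at x; validity forces ◇^3φ at z, giving a w with zR^3w and yR^0w.
First-order correspondent: forall x forall z (xRz -> exists w (x = w & z R^3 w)).

forall x forall z (xRz -> exists w (x = w & z R^3 w))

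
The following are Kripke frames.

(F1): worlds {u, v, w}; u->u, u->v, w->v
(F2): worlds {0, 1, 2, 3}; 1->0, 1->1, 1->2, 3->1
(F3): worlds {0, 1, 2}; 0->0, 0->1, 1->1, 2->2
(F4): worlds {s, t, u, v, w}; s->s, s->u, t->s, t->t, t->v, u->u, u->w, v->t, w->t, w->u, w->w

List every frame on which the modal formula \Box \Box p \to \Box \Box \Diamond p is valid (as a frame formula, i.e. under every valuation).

(F3), (F4)

Frame correspondent (Sahlqvist): \forall x \forall z (x R^2 z \to \exists w (x R^2 w \wedge zRw)) — i.e. a generalized confluence (Geach) condition.
(F1): fails — uR²v but no t with uR²t and vRt.
(F2): fails — 1R²0 but no w with 1R²w and 0Rw.
(F3): holds.
(F4): holds.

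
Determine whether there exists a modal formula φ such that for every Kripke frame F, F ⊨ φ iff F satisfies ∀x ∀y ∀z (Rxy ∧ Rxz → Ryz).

Yes — defined by ◇q → □◇q

This is a Sahlqvist condition; the 5 axiom ◇q → □◇q defines it.
Suppose ◇q→□◇q is valid. Take Rxy, Rxz and set V(q)={y}. Then ◇q at x, so □◇q at x, so ◇q at z, so some w with Rzw has q; w=y, i.e. Rzy. By symmetry of the argument, Ryz.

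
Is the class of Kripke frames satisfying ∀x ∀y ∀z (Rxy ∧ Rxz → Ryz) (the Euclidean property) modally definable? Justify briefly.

Definable; ◇p → □◇p defines it

Yes: it is the Euclidean property, defined by the 5 schema ◇p → □◇p.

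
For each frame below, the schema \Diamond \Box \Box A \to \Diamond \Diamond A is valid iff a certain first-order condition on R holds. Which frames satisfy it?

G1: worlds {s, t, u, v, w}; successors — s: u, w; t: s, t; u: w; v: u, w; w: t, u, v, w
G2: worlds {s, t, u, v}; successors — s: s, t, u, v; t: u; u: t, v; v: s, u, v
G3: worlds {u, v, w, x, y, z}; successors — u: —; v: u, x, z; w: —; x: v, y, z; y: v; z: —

The schema corresponds to a generalized confluence (Geach) condition: \forall x \forall y (xRy \to \exists w (y R^2 w \wedge x R^2 w)).
G1: condition met.
G2: condition met.
G3: fails — vRu but no t with uR²t and vR²t.
Valid on: G1, G2.

G1, G2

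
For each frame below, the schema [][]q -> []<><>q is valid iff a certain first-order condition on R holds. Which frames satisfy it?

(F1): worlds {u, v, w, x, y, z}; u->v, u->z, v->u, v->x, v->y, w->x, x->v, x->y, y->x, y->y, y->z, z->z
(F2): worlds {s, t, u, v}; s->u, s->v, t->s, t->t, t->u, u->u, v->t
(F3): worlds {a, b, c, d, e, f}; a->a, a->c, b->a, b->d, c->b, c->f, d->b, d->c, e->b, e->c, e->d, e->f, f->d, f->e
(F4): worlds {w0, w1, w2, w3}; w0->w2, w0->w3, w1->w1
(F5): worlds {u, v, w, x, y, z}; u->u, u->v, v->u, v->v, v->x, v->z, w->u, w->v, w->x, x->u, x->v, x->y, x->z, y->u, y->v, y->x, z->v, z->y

The schema corresponds to a generalized confluence (Geach) condition: forall x forall z (xRz -> exists w (x R^2 w & z R^2 w)).
(F1): satisfies the condition.
(F2): satisfies the condition.
(F3): satisfies the condition.
(F4): fails — w0Rw2 but no w with w0R²w and w2R²w.
(F5): satisfies the condition.

(F1), (F2), (F3), (F5)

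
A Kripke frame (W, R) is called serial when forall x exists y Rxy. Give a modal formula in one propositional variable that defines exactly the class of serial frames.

□ψ → ◇ψ

A defining formula is □ψ → ◇ψ (the D axiom).
Suppose □ψ→◇ψ is valid. At any x set V(ψ)=W. Then □ψ at x, so ◇ψ at x, so x has a successor.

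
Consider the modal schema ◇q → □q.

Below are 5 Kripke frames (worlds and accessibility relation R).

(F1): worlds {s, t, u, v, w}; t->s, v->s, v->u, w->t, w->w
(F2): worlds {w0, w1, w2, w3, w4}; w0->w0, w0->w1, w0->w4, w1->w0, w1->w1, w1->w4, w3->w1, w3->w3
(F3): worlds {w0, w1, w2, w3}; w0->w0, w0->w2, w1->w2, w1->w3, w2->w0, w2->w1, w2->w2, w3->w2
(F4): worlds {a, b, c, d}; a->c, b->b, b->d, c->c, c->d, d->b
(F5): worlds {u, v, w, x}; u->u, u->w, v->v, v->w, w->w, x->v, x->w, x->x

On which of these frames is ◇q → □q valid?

Frame correspondent (Sahlqvist): ∀x ∀y ∀z (Rxy ∧ Rxz → y = z) — i.e. partial functionality.
(F1): fails — v sees both s and u.
(F2): fails — w0 sees both w0 and w1.
(F3): fails — w0 sees both w0 and w2.
(F4): fails — b sees both b and d.
(F5): fails — u sees both u and w.

none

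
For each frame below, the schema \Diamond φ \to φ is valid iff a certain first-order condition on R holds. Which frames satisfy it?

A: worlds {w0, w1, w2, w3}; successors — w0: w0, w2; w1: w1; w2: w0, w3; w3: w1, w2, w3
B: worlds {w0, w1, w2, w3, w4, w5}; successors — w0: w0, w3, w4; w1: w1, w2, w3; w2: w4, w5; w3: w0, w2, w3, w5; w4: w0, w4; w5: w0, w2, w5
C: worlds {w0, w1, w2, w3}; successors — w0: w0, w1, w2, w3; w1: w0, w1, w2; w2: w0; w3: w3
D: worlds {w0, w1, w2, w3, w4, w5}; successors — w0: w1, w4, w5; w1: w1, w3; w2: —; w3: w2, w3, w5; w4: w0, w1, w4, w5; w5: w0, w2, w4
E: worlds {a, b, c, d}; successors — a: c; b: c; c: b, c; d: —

none

Frame correspondent (Sahlqvist): \forall x \forall y (xRy \to \exists w (y = w \wedge x = w)) — i.e. a generalized confluence (Geach) condition.
A: fails — w0Rw2 but w2 ≠ w0.
B: fails — w0Rw3 but w3 ≠ w0.
C: fails — w0Rw1 but w1 ≠ w0.
D: fails — w0Rw1 but w1 ≠ w0.
E: fails — aRc but c ≠ a.
Valid on no frame.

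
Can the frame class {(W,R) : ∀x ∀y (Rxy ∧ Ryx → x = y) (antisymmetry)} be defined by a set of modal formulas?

Not modally definable

If a class were modally definable it would be closed under surjective bounded morphisms (Goldblatt–Thomason).
The 4-cycle (worlds 0,1,2,3 with 0→1→2→3→0) is antisymmetric. Sending even-indexed worlds to s and odd-indexed worlds to t is a surjective bounded morphism onto the two-world frame with s↔t, which is not antisymmetric.
Hence antisymmetry is not modally definable.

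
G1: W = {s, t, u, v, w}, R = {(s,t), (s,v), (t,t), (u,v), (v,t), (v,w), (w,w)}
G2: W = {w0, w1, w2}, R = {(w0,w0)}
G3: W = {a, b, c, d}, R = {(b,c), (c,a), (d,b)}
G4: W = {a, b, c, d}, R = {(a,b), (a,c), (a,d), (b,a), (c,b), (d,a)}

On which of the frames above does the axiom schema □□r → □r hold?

G2

Frame correspondent (Sahlqvist): ∀x ∀y (Rxy → ∃z (Rxz ∧ Rzy)) — i.e. density.
G1: fails — Ruv but no z with Ruz and Rzv.
G2: holds.
G3: fails — Rdb but no z with Rdz and Rzb.
G4: fails — Rba but no z with Rbz and Rza.
Valid on: G2.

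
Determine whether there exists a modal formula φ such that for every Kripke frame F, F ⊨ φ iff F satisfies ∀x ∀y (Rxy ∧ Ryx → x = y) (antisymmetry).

Any modally definable frame class is closed under surjective bounded morphisms.
The 6-cycle (worlds 0,1,2,3,4,5 with 0→1→2→3→4→5→0) is antisymmetric. Sending even-indexed worlds to s and odd-indexed worlds to t is a surjective bounded morphism onto the two-world frame with s↔t, which is not antisymmetric.
So the class is not modally definable.

Not modally definable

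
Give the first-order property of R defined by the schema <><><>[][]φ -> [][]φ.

forall x forall y forall z ((x R^3 y & x R^2 z) -> exists w (y R^2 w & z = w))

This is a Sahlqvist (Geach-type) schema ◇^3□^2φ → □^2◇^0φ.
Minimal-valuation argument: fix x; take any y with xR^3y and any z with xR^2z. Set V(φ) to the set of worlds R-reachable from y in exactly 2 steps. Then □^2φ holds at y, so the antecedent holds at x; validity forces ◇^0φ at z, giving a w with zR^0w and yR^2w.
First-order correspondent: forall x forall y forall z ((x R^3 y & x R^2 z) -> exists w (y R^2 w & z = w)).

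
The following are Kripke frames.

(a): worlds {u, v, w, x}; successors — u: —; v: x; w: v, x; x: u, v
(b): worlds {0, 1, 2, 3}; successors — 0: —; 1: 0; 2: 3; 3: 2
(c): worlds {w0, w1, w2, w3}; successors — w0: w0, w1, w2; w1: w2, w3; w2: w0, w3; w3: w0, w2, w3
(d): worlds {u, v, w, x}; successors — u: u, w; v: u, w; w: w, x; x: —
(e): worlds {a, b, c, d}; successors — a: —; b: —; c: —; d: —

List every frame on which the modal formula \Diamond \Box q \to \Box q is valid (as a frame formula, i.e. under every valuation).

The schema corresponds to the Euclidean property: \forall x \forall y \forall z (Rxy \wedge Rxz \to Ryz).
(a): fails — Rvx and Rvx but not Rxx.
(b): fails — R10 and R10 but not R00.
(c): fails — Rw0w1 and Rw0w1 but not Rw1w1.
(d): fails — Ruw and Ruu but not Rwu.
(e): condition met.

(e)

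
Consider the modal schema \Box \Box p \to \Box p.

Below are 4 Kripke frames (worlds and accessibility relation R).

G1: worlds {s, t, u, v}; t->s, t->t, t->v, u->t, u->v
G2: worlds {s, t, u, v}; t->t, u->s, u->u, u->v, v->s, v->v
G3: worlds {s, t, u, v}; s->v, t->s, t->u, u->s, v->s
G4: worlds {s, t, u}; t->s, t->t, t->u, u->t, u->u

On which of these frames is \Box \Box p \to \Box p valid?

Frame correspondent (Sahlqvist): \forall x \forall y (Rxy \to \exists z (Rxz \wedge Rzy)) — i.e. density.
G1: ✓.
G2: ✓.
G3: fails — Rus but no z with Ruz and Rzs.
G4: ✓.
Valid on: G1, G2, G4.

G1, G2, G4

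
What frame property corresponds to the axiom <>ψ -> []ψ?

Suppose ◇ψ→□ψ is valid. Take Rxy, Rxz and set V(ψ)={y}. Then ◇ψ at x, so □ψ at x, so ψ at z, i.e. z=y.
Conversely, on a frame with partial functionality the schema holds at every world under every valuation.
Frame condition: forall x forall y forall z (Rxy & Rxz -> y = z).

partial functionality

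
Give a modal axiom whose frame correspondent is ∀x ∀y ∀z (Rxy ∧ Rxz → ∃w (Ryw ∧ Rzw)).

◇□r → □◇r

A defining formula is ◇□r → □◇r (the .2 axiom).
Suppose ◇□r→□◇r is valid. Take Rxy, Rxz and set V(r)={w : Ryw}. Then □r at y so ◇□r at x, so □◇r at x, so ◇r at z, giving w with Rzw and Ryw.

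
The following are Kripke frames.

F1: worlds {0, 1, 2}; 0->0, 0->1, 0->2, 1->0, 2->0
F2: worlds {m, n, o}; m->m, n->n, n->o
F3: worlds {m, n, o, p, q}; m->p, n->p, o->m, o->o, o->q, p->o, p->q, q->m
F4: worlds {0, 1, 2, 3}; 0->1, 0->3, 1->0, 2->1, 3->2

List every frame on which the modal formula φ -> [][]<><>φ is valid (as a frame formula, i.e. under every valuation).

F1, F4

Frame correspondent (Sahlqvist): forall x forall z (x R^2 z -> exists w (x = w & z R^2 w)) — i.e. a generalized confluence (Geach) condition.
F1: ✓.
F2: fails — nR²o but no w with n=w and oR²w.
F3: fails — mR²q but no w with m=w and qR²w.
F4: ✓.
Valid on: F1, F4.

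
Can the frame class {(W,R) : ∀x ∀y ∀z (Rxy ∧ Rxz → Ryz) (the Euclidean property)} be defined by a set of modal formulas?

This is a Sahlqvist condition; the 5 axiom ◇r → □◇r defines it.
Suppose ◇r→□◇r is valid. Take Rxy, Rxz and set V(r)={y}. Then ◇r at x, so □◇r at x, so ◇r at z, so some w with Rzw has r; w=y, i.e. Rzy. By symmetry of the argument, Ryz.

Definable; ◇r → □◇r defines it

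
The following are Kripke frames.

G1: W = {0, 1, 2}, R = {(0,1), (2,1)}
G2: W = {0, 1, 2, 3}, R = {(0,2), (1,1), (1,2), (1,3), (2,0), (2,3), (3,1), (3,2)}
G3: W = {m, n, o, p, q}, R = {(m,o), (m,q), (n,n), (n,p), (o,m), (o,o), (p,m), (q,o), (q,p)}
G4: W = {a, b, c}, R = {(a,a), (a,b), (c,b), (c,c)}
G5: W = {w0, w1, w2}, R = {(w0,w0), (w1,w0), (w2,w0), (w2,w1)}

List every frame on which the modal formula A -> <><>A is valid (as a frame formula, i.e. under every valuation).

G2

This is the axiom for a generalized confluence (Geach) condition; its first-order frame correspondent is forall x exists w (x = w & x R^2 w).
G1: fails — at 0 but no w with 0=w and 0R²w.
G2: ✓.
G3: fails — at p but no w with p=w and pR²w.
G4: fails — at b but no w with b=w and bR²w.
G5: fails — at w1 but no w with w1=w and w1R²w.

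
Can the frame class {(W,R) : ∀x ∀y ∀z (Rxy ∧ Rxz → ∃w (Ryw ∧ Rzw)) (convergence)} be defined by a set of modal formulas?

This is a Sahlqvist condition; the .2 axiom ◇□p → □◇p defines it.
Suppose ◇□p→□◇p is valid. Take Rxy, Rxz and set V(p)={w : Ryw}. Then □p at y so ◇□p at x, so □◇p at x, so ◇p at z, giving w with Rzw and Ryw.

Yes, by ◇□p → □◇p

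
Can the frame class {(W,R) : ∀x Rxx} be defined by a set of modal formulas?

This is a Sahlqvist condition; the T axiom □q → q defines it.

Definable; □q → q defines it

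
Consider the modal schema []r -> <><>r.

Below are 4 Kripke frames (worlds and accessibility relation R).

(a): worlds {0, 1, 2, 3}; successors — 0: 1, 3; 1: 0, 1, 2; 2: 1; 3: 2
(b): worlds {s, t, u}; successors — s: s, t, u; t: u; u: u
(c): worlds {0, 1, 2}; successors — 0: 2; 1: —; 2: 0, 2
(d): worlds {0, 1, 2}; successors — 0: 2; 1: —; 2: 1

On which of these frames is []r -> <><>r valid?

The schema corresponds to a generalized confluence (Geach) condition: forall x exists w (xRw & x R^2 w).
(a): fails — at 3 but no w with 3Rw and 3R²w.
(b): ✓.
(c): fails — at 1 but no w with 1Rw and 1R²w.
(d): fails — at 0 but no w with 0Rw and 0R²w.

(b)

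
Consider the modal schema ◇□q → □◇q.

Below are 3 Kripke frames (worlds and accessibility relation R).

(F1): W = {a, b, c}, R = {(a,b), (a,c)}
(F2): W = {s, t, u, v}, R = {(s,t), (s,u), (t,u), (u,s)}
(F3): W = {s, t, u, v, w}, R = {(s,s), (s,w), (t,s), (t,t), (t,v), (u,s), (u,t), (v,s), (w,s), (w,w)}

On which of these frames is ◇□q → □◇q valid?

This is the axiom for convergence; its first-order frame correspondent is ∀x ∀y ∀z (Rxy ∧ Rxz → ∃w (Ryw ∧ Rzw)).
(F1): fails — Rac and Rac but c and c have no common successor.
(F2): fails — Rsu and Rst but u and t have no common successor.
(F3): satisfies the condition.

(F3)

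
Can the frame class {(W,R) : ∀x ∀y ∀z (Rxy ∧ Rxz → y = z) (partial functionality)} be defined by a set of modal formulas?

The condition is partial functionality. A defining modal formula is ◇q → □q.
Suppose ◇q→□q is valid. Take Rxy, Rxz and set V(q)={y}. Then ◇q at x, so □q at x, so q at z, i.e. z=y.

Definable; ◇q → □q defines it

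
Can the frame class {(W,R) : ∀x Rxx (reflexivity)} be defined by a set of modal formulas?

The condition is reflexivity. A defining modal formula is □r → r.
Suppose □r→r is valid. At any x set V(r)={w : Rxw}. Then □r holds at x, so r holds at x, i.e. Rxx.

Yes — defined by □r → r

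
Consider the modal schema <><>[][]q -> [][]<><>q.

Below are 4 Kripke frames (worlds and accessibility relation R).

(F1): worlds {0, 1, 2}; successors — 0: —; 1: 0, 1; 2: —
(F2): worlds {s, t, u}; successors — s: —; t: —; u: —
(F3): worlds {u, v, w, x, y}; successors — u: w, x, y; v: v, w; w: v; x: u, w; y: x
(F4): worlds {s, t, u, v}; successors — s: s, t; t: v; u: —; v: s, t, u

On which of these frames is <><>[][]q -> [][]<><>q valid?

Frame correspondent (Sahlqvist): forall x forall y forall z ((x R^2 y & x R^2 z) -> exists w (y R^2 w & z R^2 w)) — i.e. a generalized confluence (Geach) condition.
(F1): fails — 1R²0, 1R²0 but no w with 0R²w and 0R²w.
(F2): satisfies the condition.
(F3): satisfies the condition.
(F4): fails — tR²s, tR²u but no w with sR²w and uR²w.
Valid on: (F2), (F3).

(F2), (F3)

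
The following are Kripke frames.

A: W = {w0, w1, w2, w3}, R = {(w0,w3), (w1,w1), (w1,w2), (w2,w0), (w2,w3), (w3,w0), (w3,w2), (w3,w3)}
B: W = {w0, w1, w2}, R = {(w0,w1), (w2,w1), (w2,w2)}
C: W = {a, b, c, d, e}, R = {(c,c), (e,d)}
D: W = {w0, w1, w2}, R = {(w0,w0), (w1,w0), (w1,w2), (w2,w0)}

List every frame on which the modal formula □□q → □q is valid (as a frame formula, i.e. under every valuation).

The schema corresponds to density: ∀x ∀y (Rxy → ∃z (Rxz ∧ Rzy)).
A: condition met.
B: fails — Rw0w1 but no z with Rw0z and Rzw1.
C: fails — Red but no z with Rez and Rzd.
D: fails — Rw1w2 but no z with Rw1z and Rzw2.

A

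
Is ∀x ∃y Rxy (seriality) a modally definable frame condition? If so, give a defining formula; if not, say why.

The condition is seriality. A defining modal formula is □q → ◇q.
Suppose □q→◇q is valid. At any x set V(q)=W. Then □q at x, so ◇q at x, so x has a successor.

Yes, by □q → ◇q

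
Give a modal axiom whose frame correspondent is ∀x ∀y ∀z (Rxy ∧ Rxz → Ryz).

◇s → □◇s

A defining formula is ◇s → □◇s (the 5 axiom).
Suppose ◇s→□◇s is valid. Take Rxy, Rxz and set V(s)={y}. Then ◇s at x, so □◇s at x, so ◇s at z, so some w with Rzw has s; w=y, i.e. Rzy. By symmetry of the argument, Ryz.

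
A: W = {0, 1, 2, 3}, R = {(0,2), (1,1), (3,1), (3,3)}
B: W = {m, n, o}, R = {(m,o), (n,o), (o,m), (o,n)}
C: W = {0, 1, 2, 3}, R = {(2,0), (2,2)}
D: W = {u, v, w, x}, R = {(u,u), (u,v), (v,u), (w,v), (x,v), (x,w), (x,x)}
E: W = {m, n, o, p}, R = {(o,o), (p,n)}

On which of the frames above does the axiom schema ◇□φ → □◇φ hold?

Frame correspondent (Sahlqvist): ∀x ∀y ∀z (Rxy ∧ Rxz → ∃w (Ryw ∧ Rzw)) — i.e. convergence.
A: fails — R02 and R02 but 2 and 2 have no common successor.
B: ✓.
C: fails — R22 and R20 but 2 and 0 have no common successor.
D: fails — Rxw and Rxv but w and v have no common successor.
E: fails — Rpn and Rpn but n and n have no common successor.

B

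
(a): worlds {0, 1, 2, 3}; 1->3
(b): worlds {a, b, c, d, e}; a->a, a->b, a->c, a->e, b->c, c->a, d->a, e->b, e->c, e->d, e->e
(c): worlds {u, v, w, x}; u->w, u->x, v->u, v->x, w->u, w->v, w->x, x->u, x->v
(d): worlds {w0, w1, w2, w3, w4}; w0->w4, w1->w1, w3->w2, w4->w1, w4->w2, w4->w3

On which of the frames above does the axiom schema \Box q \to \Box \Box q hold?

(a)

Frame correspondent (Sahlqvist): \forall x \forall y \forall z (Rxy \wedge Ryz \to Rxz) — i.e. transitivity.
(a): holds.
(b): fails — Rbc and Rca but not Rba.
(c): fails — Ruw and Rwu but not Ruu.
(d): fails — Rw0w4 and Rw4w2 but not Rw0w2.
Valid on: (a).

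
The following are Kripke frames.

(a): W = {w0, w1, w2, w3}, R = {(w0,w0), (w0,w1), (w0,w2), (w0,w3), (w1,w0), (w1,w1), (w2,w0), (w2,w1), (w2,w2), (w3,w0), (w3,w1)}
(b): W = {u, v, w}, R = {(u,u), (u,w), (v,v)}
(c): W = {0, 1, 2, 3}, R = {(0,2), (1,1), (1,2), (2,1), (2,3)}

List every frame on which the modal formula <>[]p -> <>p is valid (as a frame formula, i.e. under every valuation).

(a)

The schema corresponds to a generalized confluence (Geach) condition: forall x forall y (xRy -> exists w (yRw & xRw)).
(a): ✓.
(b): fails — uRw but no t with wRt and uRt.
(c): fails — 0R2 but no w with 2Rw and 0Rw.
Valid on: (a).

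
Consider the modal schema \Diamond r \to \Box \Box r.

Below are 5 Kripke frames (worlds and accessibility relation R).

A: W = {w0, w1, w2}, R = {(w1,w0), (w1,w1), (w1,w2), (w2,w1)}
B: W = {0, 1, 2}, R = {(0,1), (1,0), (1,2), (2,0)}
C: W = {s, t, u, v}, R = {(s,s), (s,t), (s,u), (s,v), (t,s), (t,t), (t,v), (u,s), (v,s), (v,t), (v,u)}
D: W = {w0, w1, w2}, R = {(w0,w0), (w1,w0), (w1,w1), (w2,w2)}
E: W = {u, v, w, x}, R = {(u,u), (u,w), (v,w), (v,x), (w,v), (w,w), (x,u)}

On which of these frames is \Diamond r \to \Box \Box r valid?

none

Frame correspondent (Sahlqvist): \forall x \forall y \forall z ((xRy \wedge x R^2 z) \to \exists w (y = w \wedge z = w)) — i.e. a generalized confluence (Geach) condition.
A: fails — w1Rw0, w1R²w1 but w0 ≠ w1.
B: fails — 0R1, 0R²0 but 1 ≠ 0.
C: fails — sRs, sR²t but s ≠ t.
D: fails — w1Rw0, w1R²w1 but w0 ≠ w1.
E: fails — uRu, uR²v but u ≠ v.
Valid on no frame.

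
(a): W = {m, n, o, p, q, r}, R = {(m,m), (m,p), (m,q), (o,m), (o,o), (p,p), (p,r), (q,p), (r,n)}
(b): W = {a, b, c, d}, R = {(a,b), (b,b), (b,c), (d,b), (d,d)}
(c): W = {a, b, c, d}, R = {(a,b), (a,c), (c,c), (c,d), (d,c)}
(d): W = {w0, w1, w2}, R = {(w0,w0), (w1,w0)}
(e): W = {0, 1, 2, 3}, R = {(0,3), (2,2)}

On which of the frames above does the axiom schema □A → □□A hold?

This is the axiom for transitivity; its first-order frame correspondent is ∀x ∀y ∀z (Rxy ∧ Ryz → Rxz).
(a): fails — Rom and Rmq but not Roq.
(b): fails — Rab and Rbc but not Rac.
(c): fails — Rdc and Rcd but not Rdd.
(d): holds.
(e): holds.

(d), (e)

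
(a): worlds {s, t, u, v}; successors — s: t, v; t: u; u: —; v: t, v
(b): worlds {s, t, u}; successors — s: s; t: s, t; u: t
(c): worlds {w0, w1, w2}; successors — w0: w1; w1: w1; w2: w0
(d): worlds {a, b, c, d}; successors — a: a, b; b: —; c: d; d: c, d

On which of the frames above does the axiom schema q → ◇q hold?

none

The schema corresponds to reflexivity: ∀x Rxx.
(a): fails — world s does not see itself.
(b): fails — world u does not see itself.
(c): fails — world w0 does not see itself.
(d): fails — world b does not see itself.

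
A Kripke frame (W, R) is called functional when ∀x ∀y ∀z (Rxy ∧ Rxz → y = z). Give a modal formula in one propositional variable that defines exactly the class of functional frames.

◇p → □p

This is partial functionality; the standard corresponding axiom is CD: ◇p → □p.
Suppose ◇p→□p is valid. Take Rxy, Rxz and set V(p)={y}. Then ◇p at x, so □p at x, so p at z, i.e. z=y.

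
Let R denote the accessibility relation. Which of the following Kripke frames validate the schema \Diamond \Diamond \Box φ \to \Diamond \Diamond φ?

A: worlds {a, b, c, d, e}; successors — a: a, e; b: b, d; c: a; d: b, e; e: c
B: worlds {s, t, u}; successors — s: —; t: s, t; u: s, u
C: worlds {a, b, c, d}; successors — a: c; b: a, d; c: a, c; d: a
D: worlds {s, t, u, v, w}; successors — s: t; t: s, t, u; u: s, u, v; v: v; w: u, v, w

The schema corresponds to a generalized confluence (Geach) condition: \forall x \forall y (x R^2 y \to \exists w (yRw \wedge x R^2 w)).
A: fails — bR²e but no w with eRw and bR²w.
B: fails — tR²s but no w with sRw and tR²w.
C: condition met.
D: fails — wR²s but no w* with sRw* and wR²w*.
Valid on: C.

C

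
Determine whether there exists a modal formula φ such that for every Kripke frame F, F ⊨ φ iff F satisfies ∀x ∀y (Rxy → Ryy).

This is a Sahlqvist condition; the T□ axiom □(□r → r) defines it.

Yes, by □(□r → r)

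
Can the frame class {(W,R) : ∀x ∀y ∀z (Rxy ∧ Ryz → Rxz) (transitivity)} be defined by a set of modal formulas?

Yes: it is transitivity, defined by the 4 schema □r → □□r.
Suppose □r→□□r is valid. Take Rxy, Ryz and set V(r)={w : Rxw}. Then □r at x, so □□r at x, so □r at y, so r at z, i.e. Rxz.

Yes — defined by □r → □□r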